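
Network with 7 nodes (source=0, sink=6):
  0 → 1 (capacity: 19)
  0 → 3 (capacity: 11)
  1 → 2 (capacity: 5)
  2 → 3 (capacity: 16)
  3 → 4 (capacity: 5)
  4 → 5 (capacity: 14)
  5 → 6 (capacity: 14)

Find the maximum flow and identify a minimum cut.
Max flow = 5, Min cut edges: (3,4)

Maximum flow: 5
Minimum cut: (3,4)
Partition: S = [0, 1, 2, 3], T = [4, 5, 6]

Max-flow min-cut theorem verified: both equal 5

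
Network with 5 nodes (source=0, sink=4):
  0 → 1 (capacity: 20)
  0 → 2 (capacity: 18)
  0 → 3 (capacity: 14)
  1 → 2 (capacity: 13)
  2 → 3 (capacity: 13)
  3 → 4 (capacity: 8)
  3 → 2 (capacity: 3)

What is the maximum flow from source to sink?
Maximum flow = 8

Max flow: 8

Flow assignment:
  0 → 1: 8/20
  1 → 2: 8/13
  2 → 3: 8/13
  3 → 4: 8/8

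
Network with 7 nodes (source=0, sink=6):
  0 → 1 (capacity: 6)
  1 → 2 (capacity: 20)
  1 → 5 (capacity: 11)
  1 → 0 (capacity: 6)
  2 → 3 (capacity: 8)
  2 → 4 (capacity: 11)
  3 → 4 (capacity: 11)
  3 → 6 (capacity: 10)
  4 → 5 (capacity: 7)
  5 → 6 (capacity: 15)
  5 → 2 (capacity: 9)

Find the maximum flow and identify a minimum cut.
Max flow = 6, Min cut edges: (0,1)

Maximum flow: 6
Minimum cut: (0,1)
Partition: S = [0], T = [1, 2, 3, 4, 5, 6]

Max-flow min-cut theorem verified: both equal 6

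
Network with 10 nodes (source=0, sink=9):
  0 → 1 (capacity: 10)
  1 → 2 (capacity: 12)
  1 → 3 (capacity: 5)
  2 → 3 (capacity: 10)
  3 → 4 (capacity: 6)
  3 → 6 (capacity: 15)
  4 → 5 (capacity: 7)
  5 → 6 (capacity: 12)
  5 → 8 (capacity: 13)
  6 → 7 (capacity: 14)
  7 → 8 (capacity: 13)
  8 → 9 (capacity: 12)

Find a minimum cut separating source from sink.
Min cut value = 10, edges: (0,1)

Min cut value: 10
Partition: S = [0], T = [1, 2, 3, 4, 5, 6, 7, 8, 9]
Cut edges: (0,1)

By max-flow min-cut theorem, max flow = min cut = 10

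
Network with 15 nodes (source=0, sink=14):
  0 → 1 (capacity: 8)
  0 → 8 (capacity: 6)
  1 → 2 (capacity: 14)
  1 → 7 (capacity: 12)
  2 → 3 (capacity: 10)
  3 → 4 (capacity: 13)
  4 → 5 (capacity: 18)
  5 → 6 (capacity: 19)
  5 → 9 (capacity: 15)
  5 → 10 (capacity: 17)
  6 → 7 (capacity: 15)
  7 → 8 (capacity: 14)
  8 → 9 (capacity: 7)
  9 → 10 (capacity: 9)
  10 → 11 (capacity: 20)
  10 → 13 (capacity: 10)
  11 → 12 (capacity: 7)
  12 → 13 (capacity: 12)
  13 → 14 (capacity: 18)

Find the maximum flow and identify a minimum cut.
Max flow = 14, Min cut edges: (0,1), (0,8)

Maximum flow: 14
Minimum cut: (0,1), (0,8)
Partition: S = [0], T = [1, 2, 3, 4, 5, 6, 7, 8, 9, 10, 11, 12, 13, 14]

Max-flow min-cut theorem verified: both equal 14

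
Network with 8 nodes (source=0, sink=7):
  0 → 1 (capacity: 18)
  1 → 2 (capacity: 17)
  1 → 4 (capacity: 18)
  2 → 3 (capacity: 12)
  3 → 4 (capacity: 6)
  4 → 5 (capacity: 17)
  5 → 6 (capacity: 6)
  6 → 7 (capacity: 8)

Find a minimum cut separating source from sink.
Min cut value = 6, edges: (5,6)

Min cut value: 6
Partition: S = [0, 1, 2, 3, 4, 5], T = [6, 7]
Cut edges: (5,6)

By max-flow min-cut theorem, max flow = min cut = 6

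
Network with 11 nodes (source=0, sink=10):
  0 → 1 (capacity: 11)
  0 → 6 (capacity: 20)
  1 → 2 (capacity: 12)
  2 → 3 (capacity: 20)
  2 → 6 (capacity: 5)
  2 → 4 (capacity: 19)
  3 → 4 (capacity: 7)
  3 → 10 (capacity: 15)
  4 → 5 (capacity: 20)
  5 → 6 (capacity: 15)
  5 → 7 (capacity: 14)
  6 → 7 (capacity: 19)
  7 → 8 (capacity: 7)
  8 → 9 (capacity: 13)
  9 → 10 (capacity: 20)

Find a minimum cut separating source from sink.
Min cut value = 18, edges: (0,1), (7,8)

Min cut value: 18
Partition: S = [0, 4, 5, 6, 7], T = [1, 2, 3, 8, 9, 10]
Cut edges: (0,1), (7,8)

By max-flow min-cut theorem, max flow = min cut = 18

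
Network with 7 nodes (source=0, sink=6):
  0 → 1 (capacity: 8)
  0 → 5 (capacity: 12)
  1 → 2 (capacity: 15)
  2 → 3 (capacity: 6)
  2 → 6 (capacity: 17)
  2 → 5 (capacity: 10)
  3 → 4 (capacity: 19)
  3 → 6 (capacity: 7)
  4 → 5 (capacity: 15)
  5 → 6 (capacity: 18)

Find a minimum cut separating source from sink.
Min cut value = 20, edges: (0,1), (0,5)

Min cut value: 20
Partition: S = [0], T = [1, 2, 3, 4, 5, 6]
Cut edges: (0,1), (0,5)

By max-flow min-cut theorem, max flow = min cut = 20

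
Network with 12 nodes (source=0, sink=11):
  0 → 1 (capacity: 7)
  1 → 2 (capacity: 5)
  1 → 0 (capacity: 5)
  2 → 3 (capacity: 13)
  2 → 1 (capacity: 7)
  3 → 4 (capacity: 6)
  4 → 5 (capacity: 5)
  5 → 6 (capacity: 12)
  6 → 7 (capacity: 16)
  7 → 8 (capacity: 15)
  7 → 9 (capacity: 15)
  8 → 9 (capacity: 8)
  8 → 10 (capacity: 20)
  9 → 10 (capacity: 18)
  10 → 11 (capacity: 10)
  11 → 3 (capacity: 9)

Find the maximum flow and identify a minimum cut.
Max flow = 5, Min cut edges: (4,5)

Maximum flow: 5
Minimum cut: (4,5)
Partition: S = [0, 1, 2, 3, 4], T = [5, 6, 7, 8, 9, 10, 11]

Max-flow min-cut theorem verified: both equal 5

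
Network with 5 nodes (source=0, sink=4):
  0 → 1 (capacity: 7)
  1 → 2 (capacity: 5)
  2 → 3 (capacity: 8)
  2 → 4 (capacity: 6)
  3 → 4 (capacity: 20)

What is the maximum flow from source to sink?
Maximum flow = 5

Max flow: 5

Flow assignment:
  0 → 1: 5/7
  1 → 2: 5/5
  2 → 4: 5/6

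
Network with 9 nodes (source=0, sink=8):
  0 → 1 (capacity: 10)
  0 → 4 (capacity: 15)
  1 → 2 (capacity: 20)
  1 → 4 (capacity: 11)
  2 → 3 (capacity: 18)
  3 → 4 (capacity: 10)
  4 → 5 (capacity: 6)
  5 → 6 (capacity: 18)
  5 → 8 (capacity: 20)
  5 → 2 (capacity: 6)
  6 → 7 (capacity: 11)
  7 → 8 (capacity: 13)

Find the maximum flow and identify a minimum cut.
Max flow = 6, Min cut edges: (4,5)

Maximum flow: 6
Minimum cut: (4,5)
Partition: S = [0, 1, 2, 3, 4], T = [5, 6, 7, 8]

Max-flow min-cut theorem verified: both equal 6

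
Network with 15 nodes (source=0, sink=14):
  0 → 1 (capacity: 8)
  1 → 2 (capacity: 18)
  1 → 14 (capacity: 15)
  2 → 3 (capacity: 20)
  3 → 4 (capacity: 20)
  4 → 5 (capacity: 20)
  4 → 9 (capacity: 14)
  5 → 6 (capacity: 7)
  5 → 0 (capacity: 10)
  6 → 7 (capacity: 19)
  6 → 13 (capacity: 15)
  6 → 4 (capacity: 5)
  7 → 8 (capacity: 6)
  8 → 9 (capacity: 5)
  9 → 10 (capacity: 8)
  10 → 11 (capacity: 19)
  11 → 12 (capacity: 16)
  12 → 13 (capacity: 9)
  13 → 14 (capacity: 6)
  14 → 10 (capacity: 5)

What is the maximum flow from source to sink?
Maximum flow = 8

Max flow: 8

Flow assignment:
  0 → 1: 8/8
  1 → 14: 8/15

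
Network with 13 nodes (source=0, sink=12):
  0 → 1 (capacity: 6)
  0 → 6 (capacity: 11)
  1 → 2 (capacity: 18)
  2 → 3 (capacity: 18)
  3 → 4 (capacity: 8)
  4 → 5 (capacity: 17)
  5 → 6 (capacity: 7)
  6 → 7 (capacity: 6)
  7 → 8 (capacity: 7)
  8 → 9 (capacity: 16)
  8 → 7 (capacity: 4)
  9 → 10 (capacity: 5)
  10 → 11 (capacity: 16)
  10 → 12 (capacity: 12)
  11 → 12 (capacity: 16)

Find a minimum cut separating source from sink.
Min cut value = 5, edges: (9,10)

Min cut value: 5
Partition: S = [0, 1, 2, 3, 4, 5, 6, 7, 8, 9], T = [10, 11, 12]
Cut edges: (9,10)

By max-flow min-cut theorem, max flow = min cut = 5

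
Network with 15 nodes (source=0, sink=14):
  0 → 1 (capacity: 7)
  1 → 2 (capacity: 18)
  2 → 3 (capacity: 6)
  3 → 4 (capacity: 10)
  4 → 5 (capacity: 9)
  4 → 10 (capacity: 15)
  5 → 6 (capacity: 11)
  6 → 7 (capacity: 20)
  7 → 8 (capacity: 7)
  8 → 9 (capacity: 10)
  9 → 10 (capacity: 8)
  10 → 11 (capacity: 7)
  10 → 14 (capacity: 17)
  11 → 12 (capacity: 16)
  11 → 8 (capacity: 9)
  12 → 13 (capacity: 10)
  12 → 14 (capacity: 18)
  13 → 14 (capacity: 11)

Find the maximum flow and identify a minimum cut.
Max flow = 6, Min cut edges: (2,3)

Maximum flow: 6
Minimum cut: (2,3)
Partition: S = [0, 1, 2], T = [3, 4, 5, 6, 7, 8, 9, 10, 11, 12, 13, 14]

Max-flow min-cut theorem verified: both equal 6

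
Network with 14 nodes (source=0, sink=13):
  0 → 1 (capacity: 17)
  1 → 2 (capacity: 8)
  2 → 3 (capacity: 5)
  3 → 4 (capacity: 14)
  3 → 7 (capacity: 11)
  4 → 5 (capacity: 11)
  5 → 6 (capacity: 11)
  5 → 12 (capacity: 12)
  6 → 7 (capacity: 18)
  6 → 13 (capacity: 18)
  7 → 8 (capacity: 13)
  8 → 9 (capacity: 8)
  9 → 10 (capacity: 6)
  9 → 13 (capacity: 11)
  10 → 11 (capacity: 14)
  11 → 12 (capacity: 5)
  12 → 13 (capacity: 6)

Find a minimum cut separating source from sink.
Min cut value = 5, edges: (2,3)

Min cut value: 5
Partition: S = [0, 1, 2], T = [3, 4, 5, 6, 7, 8, 9, 10, 11, 12, 13]
Cut edges: (2,3)

By max-flow min-cut theorem, max flow = min cut = 5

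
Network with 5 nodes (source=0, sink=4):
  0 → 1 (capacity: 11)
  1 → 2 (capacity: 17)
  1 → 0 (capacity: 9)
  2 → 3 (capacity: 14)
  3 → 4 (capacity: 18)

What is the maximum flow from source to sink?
Maximum flow = 11

Max flow: 11

Flow assignment:
  0 → 1: 11/11
  1 → 2: 11/17
  2 → 3: 11/14
  3 → 4: 11/18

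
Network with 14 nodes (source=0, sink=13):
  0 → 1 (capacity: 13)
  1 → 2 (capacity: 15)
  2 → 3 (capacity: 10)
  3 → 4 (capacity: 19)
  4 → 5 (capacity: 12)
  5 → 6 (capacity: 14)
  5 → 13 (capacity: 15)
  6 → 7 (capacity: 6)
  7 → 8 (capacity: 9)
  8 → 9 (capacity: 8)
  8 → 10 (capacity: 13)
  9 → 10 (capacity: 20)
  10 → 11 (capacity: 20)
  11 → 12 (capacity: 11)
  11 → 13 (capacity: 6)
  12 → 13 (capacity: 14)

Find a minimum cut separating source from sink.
Min cut value = 10, edges: (2,3)

Min cut value: 10
Partition: S = [0, 1, 2], T = [3, 4, 5, 6, 7, 8, 9, 10, 11, 12, 13]
Cut edges: (2,3)

By max-flow min-cut theorem, max flow = min cut = 10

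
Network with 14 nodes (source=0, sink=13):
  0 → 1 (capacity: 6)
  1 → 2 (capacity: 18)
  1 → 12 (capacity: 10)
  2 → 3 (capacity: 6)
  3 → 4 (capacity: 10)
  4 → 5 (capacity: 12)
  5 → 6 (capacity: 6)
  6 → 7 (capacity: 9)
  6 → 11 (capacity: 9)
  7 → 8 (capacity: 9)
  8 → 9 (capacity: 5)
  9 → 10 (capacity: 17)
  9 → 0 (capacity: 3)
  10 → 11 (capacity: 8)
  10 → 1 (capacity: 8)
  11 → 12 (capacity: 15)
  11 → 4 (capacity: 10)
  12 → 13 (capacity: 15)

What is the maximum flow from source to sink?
Maximum flow = 6

Max flow: 6

Flow assignment:
  0 → 1: 6/6
  1 → 12: 6/10
  12 → 13: 6/15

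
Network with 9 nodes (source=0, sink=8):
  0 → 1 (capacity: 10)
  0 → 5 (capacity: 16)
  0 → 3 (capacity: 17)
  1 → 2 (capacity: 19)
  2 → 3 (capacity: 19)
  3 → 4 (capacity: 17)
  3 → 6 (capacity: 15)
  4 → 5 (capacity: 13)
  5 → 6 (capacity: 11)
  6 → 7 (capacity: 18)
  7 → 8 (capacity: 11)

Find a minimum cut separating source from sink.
Min cut value = 11, edges: (7,8)

Min cut value: 11
Partition: S = [0, 1, 2, 3, 4, 5, 6, 7], T = [8]
Cut edges: (7,8)

By max-flow min-cut theorem, max flow = min cut = 11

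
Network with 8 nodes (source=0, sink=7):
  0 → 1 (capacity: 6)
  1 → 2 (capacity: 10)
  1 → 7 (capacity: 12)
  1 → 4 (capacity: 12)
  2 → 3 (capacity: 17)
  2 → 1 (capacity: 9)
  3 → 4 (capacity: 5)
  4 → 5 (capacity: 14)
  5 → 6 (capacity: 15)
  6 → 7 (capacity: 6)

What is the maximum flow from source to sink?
Maximum flow = 6

Max flow: 6

Flow assignment:
  0 → 1: 6/6
  1 → 7: 6/12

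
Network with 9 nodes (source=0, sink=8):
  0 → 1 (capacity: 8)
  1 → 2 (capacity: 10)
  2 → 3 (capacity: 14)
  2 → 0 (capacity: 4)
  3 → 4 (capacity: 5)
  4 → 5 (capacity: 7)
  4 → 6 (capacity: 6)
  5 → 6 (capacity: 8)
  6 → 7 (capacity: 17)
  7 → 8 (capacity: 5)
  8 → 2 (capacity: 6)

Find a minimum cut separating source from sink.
Min cut value = 5, edges: (7,8)

Min cut value: 5
Partition: S = [0, 1, 2, 3, 4, 5, 6, 7], T = [8]
Cut edges: (7,8)

By max-flow min-cut theorem, max flow = min cut = 5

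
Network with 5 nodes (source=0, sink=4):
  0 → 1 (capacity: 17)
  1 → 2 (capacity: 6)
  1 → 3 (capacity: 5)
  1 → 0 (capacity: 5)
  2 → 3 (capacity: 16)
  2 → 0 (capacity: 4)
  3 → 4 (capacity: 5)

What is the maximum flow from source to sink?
Maximum flow = 5

Max flow: 5

Flow assignment:
  0 → 1: 9/17
  1 → 2: 4/6
  1 → 3: 5/5
  2 → 0: 4/4
  3 → 4: 5/5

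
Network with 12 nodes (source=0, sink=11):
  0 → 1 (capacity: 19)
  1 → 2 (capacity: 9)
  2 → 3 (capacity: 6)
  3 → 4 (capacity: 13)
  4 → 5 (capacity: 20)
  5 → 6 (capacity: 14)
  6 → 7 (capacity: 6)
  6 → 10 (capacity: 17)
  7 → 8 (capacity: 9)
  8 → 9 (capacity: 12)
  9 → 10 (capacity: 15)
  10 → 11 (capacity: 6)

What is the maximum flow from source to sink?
Maximum flow = 6

Max flow: 6

Flow assignment:
  0 → 1: 6/19
  1 → 2: 6/9
  2 → 3: 6/6
  3 → 4: 6/13
  4 → 5: 6/20
  5 → 6: 6/14
  6 → 10: 6/17
  10 → 11: 6/6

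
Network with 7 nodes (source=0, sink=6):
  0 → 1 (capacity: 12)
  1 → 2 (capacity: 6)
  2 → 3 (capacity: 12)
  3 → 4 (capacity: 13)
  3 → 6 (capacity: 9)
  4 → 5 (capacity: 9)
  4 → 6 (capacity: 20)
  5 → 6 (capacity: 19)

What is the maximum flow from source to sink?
Maximum flow = 6

Max flow: 6

Flow assignment:
  0 → 1: 6/12
  1 → 2: 6/6
  2 → 3: 6/12
  3 → 6: 6/9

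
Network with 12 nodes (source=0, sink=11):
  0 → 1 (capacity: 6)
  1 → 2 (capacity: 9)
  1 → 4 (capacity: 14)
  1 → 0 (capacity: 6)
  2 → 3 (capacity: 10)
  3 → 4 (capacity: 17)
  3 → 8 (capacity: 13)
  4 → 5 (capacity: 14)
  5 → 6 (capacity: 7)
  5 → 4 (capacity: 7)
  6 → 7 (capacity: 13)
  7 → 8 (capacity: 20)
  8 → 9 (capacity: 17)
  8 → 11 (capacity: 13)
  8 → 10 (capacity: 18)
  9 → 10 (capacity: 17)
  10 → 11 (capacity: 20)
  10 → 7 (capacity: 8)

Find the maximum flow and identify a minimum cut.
Max flow = 6, Min cut edges: (0,1)

Maximum flow: 6
Minimum cut: (0,1)
Partition: S = [0], T = [1, 2, 3, 4, 5, 6, 7, 8, 9, 10, 11]

Max-flow min-cut theorem verified: both equal 6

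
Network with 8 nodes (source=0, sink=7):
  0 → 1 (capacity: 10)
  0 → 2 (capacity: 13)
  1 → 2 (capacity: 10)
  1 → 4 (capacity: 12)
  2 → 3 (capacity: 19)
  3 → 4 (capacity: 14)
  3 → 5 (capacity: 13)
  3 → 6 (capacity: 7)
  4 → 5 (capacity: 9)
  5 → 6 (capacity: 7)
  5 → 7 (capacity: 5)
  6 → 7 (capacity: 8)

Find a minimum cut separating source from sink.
Min cut value = 13, edges: (5,7), (6,7)

Min cut value: 13
Partition: S = [0, 1, 2, 3, 4, 5, 6], T = [7]
Cut edges: (5,7), (6,7)

By max-flow min-cut theorem, max flow = min cut = 13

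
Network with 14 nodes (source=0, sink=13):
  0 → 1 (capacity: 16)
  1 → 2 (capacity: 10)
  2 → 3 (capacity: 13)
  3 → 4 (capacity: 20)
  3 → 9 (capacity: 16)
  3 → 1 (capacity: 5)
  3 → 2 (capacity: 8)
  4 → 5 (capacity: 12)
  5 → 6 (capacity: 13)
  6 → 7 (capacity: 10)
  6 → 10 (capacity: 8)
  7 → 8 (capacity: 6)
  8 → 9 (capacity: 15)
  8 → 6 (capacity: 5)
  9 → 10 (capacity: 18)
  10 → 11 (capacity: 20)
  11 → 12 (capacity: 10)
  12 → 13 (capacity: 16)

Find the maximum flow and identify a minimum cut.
Max flow = 10, Min cut edges: (11,12)

Maximum flow: 10
Minimum cut: (11,12)
Partition: S = [0, 1, 2, 3, 4, 5, 6, 7, 8, 9, 10, 11], T = [12, 13]

Max-flow min-cut theorem verified: both equal 10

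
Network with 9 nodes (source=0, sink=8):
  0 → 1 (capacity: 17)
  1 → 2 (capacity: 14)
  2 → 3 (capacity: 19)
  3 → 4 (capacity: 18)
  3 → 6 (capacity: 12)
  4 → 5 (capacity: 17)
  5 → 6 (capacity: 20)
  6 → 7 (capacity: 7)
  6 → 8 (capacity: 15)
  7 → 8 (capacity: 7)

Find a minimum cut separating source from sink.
Min cut value = 14, edges: (1,2)

Min cut value: 14
Partition: S = [0, 1], T = [2, 3, 4, 5, 6, 7, 8]
Cut edges: (1,2)

By max-flow min-cut theorem, max flow = min cut = 14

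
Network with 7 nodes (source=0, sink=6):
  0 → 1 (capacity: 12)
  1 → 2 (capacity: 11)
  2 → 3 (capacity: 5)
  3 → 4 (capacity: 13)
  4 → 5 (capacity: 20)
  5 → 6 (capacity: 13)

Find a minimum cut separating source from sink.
Min cut value = 5, edges: (2,3)

Min cut value: 5
Partition: S = [0, 1, 2], T = [3, 4, 5, 6]
Cut edges: (2,3)

By max-flow min-cut theorem, max flow = min cut = 5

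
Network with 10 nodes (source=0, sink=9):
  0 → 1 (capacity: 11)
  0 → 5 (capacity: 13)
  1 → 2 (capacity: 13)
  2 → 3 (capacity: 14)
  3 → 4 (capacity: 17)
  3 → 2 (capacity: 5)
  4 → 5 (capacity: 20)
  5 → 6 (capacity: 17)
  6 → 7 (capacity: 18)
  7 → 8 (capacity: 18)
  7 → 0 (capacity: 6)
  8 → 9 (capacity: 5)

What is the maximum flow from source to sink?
Maximum flow = 5

Max flow: 5

Flow assignment:
  0 → 1: 11/11
  1 → 2: 11/13
  2 → 3: 11/14
  3 → 4: 11/17
  4 → 5: 11/20
  5 → 6: 11/17
  6 → 7: 11/18
  7 → 8: 5/18
  7 → 0: 6/6
  8 → 9: 5/5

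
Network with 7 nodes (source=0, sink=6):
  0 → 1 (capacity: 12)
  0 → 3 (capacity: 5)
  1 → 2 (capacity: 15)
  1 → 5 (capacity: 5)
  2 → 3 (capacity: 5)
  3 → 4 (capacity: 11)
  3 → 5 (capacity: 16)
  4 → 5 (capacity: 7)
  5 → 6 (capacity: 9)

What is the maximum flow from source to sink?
Maximum flow = 9

Max flow: 9

Flow assignment:
  0 → 1: 9/12
  1 → 2: 4/15
  1 → 5: 5/5
  2 → 3: 4/5
  3 → 5: 4/16
  5 → 6: 9/9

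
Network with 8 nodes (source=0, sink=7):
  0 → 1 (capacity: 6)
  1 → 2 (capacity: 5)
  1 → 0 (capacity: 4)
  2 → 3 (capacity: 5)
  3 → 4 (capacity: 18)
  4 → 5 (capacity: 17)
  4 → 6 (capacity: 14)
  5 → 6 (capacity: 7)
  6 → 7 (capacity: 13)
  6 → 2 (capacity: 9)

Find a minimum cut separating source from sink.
Min cut value = 5, edges: (2,3)

Min cut value: 5
Partition: S = [0, 1, 2], T = [3, 4, 5, 6, 7]
Cut edges: (2,3)

By max-flow min-cut theorem, max flow = min cut = 5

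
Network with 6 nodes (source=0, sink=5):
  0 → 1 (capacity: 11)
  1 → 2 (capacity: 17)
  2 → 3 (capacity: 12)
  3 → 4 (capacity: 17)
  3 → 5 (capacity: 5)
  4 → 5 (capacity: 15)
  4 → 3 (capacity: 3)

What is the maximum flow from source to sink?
Maximum flow = 11

Max flow: 11

Flow assignment:
  0 → 1: 11/11
  1 → 2: 11/17
  2 → 3: 11/12
  3 → 4: 6/17
  3 → 5: 5/5
  4 → 5: 6/15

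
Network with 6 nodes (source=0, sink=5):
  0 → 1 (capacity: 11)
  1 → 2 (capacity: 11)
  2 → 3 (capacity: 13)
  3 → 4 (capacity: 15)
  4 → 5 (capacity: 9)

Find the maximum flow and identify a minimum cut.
Max flow = 9, Min cut edges: (4,5)

Maximum flow: 9
Minimum cut: (4,5)
Partition: S = [0, 1, 2, 3, 4], T = [5]

Max-flow min-cut theorem verified: both equal 9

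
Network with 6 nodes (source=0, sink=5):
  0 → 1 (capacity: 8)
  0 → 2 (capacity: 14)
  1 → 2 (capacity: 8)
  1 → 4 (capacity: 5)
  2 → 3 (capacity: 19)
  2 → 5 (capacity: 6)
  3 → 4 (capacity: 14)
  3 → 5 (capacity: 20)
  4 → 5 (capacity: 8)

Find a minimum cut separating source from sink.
Min cut value = 22, edges: (0,1), (0,2)

Min cut value: 22
Partition: S = [0], T = [1, 2, 3, 4, 5]
Cut edges: (0,1), (0,2)

By max-flow min-cut theorem, max flow = min cut = 22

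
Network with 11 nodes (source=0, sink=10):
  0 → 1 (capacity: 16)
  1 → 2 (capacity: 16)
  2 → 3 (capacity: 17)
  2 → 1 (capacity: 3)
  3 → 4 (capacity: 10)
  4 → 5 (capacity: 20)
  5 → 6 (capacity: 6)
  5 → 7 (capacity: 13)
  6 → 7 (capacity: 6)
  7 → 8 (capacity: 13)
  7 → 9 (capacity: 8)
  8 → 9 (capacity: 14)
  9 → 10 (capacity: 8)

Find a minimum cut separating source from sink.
Min cut value = 8, edges: (9,10)

Min cut value: 8
Partition: S = [0, 1, 2, 3, 4, 5, 6, 7, 8, 9], T = [10]
Cut edges: (9,10)

By max-flow min-cut theorem, max flow = min cut = 8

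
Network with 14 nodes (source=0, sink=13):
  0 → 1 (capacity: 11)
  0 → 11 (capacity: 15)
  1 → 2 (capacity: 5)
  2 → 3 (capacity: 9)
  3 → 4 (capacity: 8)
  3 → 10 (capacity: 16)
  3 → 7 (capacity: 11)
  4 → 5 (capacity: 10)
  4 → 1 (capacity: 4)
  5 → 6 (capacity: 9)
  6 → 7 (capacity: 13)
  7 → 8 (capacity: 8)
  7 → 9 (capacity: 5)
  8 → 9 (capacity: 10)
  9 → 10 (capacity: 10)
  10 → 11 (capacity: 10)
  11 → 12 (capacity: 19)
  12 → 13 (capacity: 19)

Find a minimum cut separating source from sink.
Min cut value = 19, edges: (12,13)

Min cut value: 19
Partition: S = [0, 1, 2, 3, 4, 5, 6, 7, 8, 9, 10, 11, 12], T = [13]
Cut edges: (12,13)

By max-flow min-cut theorem, max flow = min cut = 19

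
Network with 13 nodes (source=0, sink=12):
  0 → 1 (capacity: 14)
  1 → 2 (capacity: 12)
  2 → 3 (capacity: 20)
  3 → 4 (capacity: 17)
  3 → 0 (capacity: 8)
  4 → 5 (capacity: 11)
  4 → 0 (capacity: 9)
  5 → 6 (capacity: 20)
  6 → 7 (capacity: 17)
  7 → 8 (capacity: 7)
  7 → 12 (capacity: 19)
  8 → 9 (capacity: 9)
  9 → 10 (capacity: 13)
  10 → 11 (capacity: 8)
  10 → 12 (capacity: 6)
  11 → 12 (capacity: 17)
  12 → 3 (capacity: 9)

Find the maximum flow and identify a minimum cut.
Max flow = 11, Min cut edges: (4,5)

Maximum flow: 11
Minimum cut: (4,5)
Partition: S = [0, 1, 2, 3, 4], T = [5, 6, 7, 8, 9, 10, 11, 12]

Max-flow min-cut theorem verified: both equal 11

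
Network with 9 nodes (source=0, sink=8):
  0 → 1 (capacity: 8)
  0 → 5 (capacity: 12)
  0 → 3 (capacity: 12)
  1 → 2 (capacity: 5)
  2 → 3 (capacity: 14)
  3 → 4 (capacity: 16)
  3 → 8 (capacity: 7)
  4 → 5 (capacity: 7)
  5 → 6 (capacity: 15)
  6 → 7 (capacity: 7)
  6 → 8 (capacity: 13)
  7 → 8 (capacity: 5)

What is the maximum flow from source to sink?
Maximum flow = 22

Max flow: 22

Flow assignment:
  0 → 1: 5/8
  0 → 5: 8/12
  0 → 3: 9/12
  1 → 2: 5/5
  2 → 3: 5/14
  3 → 4: 7/16
  3 → 8: 7/7
  4 → 5: 7/7
  5 → 6: 15/15
  6 → 7: 2/7
  6 → 8: 13/13
  7 → 8: 2/5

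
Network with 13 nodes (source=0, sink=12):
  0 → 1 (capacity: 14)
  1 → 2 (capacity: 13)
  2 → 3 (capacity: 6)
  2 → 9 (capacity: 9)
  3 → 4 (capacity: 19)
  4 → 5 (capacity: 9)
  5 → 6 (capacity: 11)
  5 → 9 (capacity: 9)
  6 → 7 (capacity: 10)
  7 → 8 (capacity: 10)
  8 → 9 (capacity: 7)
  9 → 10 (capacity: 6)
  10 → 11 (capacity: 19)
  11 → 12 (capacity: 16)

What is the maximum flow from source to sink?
Maximum flow = 6

Max flow: 6

Flow assignment:
  0 → 1: 6/14
  1 → 2: 6/13
  2 → 3: 4/6
  2 → 9: 2/9
  3 → 4: 4/19
  4 → 5: 4/9
  5 → 9: 4/9
  9 → 10: 6/6
  10 → 11: 6/19
  11 → 12: 6/16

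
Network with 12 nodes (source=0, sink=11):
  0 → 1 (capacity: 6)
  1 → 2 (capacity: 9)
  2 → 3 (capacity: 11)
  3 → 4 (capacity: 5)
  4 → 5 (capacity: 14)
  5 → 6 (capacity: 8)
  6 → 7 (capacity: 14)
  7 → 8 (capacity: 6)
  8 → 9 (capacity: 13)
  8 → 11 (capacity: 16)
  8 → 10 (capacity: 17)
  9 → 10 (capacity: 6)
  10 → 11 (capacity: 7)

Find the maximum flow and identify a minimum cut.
Max flow = 5, Min cut edges: (3,4)

Maximum flow: 5
Minimum cut: (3,4)
Partition: S = [0, 1, 2, 3], T = [4, 5, 6, 7, 8, 9, 10, 11]

Max-flow min-cut theorem verified: both equal 5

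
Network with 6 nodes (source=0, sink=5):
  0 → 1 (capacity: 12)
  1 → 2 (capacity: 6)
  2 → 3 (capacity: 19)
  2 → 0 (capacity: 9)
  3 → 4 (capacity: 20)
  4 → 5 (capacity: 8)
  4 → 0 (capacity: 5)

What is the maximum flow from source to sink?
Maximum flow = 6

Max flow: 6

Flow assignment:
  0 → 1: 6/12
  1 → 2: 6/6
  2 → 3: 6/19
  3 → 4: 6/20
  4 → 5: 6/8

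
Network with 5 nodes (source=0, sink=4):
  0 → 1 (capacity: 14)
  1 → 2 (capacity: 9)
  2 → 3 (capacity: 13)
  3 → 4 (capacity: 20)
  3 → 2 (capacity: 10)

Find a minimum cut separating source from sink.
Min cut value = 9, edges: (1,2)

Min cut value: 9
Partition: S = [0, 1], T = [2, 3, 4]
Cut edges: (1,2)

By max-flow min-cut theorem, max flow = min cut = 9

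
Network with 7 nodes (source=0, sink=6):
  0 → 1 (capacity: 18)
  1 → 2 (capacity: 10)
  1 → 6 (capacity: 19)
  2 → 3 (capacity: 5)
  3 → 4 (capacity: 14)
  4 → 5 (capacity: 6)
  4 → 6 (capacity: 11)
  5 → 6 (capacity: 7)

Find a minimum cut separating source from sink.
Min cut value = 18, edges: (0,1)

Min cut value: 18
Partition: S = [0], T = [1, 2, 3, 4, 5, 6]
Cut edges: (0,1)

By max-flow min-cut theorem, max flow = min cut = 18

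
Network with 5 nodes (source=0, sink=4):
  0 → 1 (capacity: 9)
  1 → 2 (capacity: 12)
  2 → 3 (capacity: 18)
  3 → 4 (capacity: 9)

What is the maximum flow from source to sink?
Maximum flow = 9

Max flow: 9

Flow assignment:
  0 → 1: 9/9
  1 → 2: 9/12
  2 → 3: 9/18
  3 → 4: 9/9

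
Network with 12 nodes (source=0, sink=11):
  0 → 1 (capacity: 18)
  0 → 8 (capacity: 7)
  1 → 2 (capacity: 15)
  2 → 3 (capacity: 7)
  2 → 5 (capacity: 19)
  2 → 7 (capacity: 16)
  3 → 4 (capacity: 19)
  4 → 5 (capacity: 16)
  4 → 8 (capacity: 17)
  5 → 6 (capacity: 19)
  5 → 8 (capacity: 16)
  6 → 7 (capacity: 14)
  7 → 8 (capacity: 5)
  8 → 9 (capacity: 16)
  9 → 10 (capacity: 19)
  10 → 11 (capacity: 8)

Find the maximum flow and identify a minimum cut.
Max flow = 8, Min cut edges: (10,11)

Maximum flow: 8
Minimum cut: (10,11)
Partition: S = [0, 1, 2, 3, 4, 5, 6, 7, 8, 9, 10], T = [11]

Max-flow min-cut theorem verified: both equal 8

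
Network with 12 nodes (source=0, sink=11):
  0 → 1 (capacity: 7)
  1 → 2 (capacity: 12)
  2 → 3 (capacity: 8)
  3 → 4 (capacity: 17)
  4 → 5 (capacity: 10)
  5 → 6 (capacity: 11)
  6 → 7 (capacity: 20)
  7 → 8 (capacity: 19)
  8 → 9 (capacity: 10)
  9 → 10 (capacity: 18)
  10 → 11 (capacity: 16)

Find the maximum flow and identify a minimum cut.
Max flow = 7, Min cut edges: (0,1)

Maximum flow: 7
Minimum cut: (0,1)
Partition: S = [0], T = [1, 2, 3, 4, 5, 6, 7, 8, 9, 10, 11]

Max-flow min-cut theorem verified: both equal 7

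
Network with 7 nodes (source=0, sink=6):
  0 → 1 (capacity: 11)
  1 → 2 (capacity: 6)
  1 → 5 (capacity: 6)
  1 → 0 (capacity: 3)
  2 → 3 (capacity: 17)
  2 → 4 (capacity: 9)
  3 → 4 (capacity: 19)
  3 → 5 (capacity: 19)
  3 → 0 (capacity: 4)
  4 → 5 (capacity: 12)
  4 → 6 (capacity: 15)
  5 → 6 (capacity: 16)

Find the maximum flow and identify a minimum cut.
Max flow = 11, Min cut edges: (0,1)

Maximum flow: 11
Minimum cut: (0,1)
Partition: S = [0], T = [1, 2, 3, 4, 5, 6]

Max-flow min-cut theorem verified: both equal 11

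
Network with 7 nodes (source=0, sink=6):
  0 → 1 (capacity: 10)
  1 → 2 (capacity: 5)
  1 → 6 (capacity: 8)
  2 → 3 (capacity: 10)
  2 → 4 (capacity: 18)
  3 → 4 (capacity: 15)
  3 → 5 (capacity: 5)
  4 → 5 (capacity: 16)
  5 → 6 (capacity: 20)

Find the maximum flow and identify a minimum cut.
Max flow = 10, Min cut edges: (0,1)

Maximum flow: 10
Minimum cut: (0,1)
Partition: S = [0], T = [1, 2, 3, 4, 5, 6]

Max-flow min-cut theorem verified: both equal 10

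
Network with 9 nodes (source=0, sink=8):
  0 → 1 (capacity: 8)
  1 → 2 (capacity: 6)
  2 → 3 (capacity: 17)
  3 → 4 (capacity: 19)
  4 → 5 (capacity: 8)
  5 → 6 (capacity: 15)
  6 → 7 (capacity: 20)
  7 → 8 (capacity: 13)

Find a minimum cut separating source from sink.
Min cut value = 6, edges: (1,2)

Min cut value: 6
Partition: S = [0, 1], T = [2, 3, 4, 5, 6, 7, 8]
Cut edges: (1,2)

By max-flow min-cut theorem, max flow = min cut = 6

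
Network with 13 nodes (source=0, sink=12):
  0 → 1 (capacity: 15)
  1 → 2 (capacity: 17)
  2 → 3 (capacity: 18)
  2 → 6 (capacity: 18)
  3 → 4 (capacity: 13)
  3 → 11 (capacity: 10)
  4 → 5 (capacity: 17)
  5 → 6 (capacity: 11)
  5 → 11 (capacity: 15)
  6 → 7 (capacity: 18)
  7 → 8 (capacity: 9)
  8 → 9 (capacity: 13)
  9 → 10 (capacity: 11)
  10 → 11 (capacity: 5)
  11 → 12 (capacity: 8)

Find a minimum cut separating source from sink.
Min cut value = 8, edges: (11,12)

Min cut value: 8
Partition: S = [0, 1, 2, 3, 4, 5, 6, 7, 8, 9, 10, 11], T = [12]
Cut edges: (11,12)

By max-flow min-cut theorem, max flow = min cut = 8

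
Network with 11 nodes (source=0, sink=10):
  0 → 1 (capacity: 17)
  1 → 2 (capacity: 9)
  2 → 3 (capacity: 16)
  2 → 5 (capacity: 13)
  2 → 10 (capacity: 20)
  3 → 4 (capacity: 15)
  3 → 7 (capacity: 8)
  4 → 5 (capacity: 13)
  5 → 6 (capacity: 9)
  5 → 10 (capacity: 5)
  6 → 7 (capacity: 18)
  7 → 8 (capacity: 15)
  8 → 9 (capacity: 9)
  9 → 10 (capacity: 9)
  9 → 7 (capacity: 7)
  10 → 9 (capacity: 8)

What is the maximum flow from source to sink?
Maximum flow = 9

Max flow: 9

Flow assignment:
  0 → 1: 9/17
  1 → 2: 9/9
  2 → 10: 9/20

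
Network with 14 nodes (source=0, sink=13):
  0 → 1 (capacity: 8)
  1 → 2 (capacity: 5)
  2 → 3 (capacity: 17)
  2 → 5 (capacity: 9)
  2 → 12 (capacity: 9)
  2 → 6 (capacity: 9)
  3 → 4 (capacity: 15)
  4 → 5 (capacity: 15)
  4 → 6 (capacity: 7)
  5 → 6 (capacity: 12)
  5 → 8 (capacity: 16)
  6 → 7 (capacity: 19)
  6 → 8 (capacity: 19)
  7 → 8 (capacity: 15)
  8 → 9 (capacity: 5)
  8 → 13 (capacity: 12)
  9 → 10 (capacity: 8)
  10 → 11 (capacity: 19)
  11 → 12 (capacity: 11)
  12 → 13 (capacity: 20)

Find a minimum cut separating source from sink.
Min cut value = 5, edges: (1,2)

Min cut value: 5
Partition: S = [0, 1], T = [2, 3, 4, 5, 6, 7, 8, 9, 10, 11, 12, 13]
Cut edges: (1,2)

By max-flow min-cut theorem, max flow = min cut = 5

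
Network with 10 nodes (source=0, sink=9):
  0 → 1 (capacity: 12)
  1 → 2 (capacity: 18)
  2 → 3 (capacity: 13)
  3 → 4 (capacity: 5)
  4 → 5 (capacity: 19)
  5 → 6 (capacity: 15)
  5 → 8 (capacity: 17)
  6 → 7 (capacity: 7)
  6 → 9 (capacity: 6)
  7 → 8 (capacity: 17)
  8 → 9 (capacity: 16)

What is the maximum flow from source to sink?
Maximum flow = 5

Max flow: 5

Flow assignment:
  0 → 1: 5/12
  1 → 2: 5/18
  2 → 3: 5/13
  3 → 4: 5/5
  4 → 5: 5/19
  5 → 6: 5/15
  6 → 9: 5/6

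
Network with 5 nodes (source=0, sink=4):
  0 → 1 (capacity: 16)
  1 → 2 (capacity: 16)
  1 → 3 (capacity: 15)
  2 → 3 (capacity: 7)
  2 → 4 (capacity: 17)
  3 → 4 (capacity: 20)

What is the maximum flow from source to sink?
Maximum flow = 16

Max flow: 16

Flow assignment:
  0 → 1: 16/16
  1 → 2: 16/16
  2 → 4: 16/17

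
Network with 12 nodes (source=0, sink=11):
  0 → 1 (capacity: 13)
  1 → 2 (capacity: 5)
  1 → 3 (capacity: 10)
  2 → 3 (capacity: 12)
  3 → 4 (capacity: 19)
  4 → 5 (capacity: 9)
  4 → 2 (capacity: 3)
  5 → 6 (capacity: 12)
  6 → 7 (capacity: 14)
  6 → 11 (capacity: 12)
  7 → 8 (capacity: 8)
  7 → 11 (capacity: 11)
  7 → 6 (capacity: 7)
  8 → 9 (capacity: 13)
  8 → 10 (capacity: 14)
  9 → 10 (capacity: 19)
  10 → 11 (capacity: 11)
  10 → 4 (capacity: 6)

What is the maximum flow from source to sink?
Maximum flow = 9

Max flow: 9

Flow assignment:
  0 → 1: 9/13
  1 → 2: 3/5
  1 → 3: 6/10
  2 → 3: 3/12
  3 → 4: 9/19
  4 → 5: 9/9
  5 → 6: 9/12
  6 → 11: 9/12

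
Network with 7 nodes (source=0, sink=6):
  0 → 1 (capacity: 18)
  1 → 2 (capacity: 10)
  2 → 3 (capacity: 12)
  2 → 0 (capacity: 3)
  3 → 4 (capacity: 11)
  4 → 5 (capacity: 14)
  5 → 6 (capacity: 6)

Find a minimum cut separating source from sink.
Min cut value = 6, edges: (5,6)

Min cut value: 6
Partition: S = [0, 1, 2, 3, 4, 5], T = [6]
Cut edges: (5,6)

By max-flow min-cut theorem, max flow = min cut = 6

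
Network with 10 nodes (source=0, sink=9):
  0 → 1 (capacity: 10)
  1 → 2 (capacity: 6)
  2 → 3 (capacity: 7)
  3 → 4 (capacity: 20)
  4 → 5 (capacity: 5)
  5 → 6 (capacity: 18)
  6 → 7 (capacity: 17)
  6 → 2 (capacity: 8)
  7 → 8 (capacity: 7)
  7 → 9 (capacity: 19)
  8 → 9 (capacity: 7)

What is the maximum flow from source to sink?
Maximum flow = 5

Max flow: 5

Flow assignment:
  0 → 1: 5/10
  1 → 2: 5/6
  2 → 3: 5/7
  3 → 4: 5/20
  4 → 5: 5/5
  5 → 6: 5/18
  6 → 7: 5/17
  7 → 9: 5/19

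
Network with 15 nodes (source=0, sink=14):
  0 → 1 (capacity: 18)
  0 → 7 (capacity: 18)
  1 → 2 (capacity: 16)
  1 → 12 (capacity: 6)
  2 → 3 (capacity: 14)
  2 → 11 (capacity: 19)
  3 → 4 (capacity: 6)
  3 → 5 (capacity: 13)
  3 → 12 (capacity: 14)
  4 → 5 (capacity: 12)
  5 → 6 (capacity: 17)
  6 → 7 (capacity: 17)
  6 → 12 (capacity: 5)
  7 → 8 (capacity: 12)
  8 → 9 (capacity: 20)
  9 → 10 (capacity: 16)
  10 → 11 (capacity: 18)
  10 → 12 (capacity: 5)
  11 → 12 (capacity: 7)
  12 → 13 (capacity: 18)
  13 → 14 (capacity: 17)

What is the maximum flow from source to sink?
Maximum flow = 17

Max flow: 17

Flow assignment:
  0 → 1: 5/18
  0 → 7: 12/18
  1 → 2: 5/16
  2 → 3: 5/14
  3 → 12: 5/14
  7 → 8: 12/12
  8 → 9: 12/20
  9 → 10: 12/16
  10 → 11: 7/18
  10 → 12: 5/5
  11 → 12: 7/7
  12 → 13: 17/18
  13 → 14: 17/17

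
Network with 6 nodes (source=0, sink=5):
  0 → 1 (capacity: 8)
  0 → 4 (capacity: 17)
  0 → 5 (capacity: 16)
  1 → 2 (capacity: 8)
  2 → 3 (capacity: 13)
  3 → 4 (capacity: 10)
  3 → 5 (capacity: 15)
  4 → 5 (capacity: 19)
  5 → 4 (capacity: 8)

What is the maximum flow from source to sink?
Maximum flow = 41

Max flow: 41

Flow assignment:
  0 → 1: 8/8
  0 → 4: 17/17
  0 → 5: 16/16
  1 → 2: 8/8
  2 → 3: 8/13
  3 → 5: 8/15
  4 → 5: 17/19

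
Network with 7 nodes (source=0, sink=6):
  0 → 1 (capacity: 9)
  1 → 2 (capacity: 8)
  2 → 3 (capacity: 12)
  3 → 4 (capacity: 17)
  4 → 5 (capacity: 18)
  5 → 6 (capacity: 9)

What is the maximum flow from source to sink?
Maximum flow = 8

Max flow: 8

Flow assignment:
  0 → 1: 8/9
  1 → 2: 8/8
  2 → 3: 8/12
  3 → 4: 8/17
  4 → 5: 8/18
  5 → 6: 8/9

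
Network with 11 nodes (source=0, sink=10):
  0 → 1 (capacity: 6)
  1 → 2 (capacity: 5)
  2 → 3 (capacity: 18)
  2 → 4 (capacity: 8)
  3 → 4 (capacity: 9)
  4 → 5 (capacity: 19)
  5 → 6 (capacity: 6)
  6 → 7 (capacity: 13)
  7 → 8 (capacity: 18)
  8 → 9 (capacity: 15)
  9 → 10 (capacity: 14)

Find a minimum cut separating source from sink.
Min cut value = 5, edges: (1,2)

Min cut value: 5
Partition: S = [0, 1], T = [2, 3, 4, 5, 6, 7, 8, 9, 10]
Cut edges: (1,2)

By max-flow min-cut theorem, max flow = min cut = 5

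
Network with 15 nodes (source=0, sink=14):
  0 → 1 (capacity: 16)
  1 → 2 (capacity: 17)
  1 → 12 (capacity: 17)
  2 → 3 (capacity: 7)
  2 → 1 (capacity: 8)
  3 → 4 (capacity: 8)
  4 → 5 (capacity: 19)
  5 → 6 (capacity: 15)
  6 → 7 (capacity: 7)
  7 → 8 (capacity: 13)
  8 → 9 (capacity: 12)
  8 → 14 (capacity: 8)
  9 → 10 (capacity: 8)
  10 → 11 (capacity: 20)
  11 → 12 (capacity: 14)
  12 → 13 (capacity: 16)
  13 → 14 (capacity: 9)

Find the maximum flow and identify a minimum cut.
Max flow = 16, Min cut edges: (6,7), (13,14)

Maximum flow: 16
Minimum cut: (6,7), (13,14)
Partition: S = [0, 1, 2, 3, 4, 5, 6, 9, 10, 11, 12, 13], T = [7, 8, 14]

Max-flow min-cut theorem verified: both equal 16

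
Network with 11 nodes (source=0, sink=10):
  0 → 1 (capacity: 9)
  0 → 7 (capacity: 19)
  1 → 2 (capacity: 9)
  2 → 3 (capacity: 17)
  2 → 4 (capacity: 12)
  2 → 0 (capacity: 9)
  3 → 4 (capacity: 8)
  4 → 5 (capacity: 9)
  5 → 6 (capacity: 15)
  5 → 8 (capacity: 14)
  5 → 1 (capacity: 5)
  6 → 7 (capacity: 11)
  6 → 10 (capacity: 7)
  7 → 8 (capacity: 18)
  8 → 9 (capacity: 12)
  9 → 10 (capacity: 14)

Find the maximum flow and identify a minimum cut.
Max flow = 19, Min cut edges: (6,10), (8,9)

Maximum flow: 19
Minimum cut: (6,10), (8,9)
Partition: S = [0, 1, 2, 3, 4, 5, 6, 7, 8], T = [9, 10]

Max-flow min-cut theorem verified: both equal 19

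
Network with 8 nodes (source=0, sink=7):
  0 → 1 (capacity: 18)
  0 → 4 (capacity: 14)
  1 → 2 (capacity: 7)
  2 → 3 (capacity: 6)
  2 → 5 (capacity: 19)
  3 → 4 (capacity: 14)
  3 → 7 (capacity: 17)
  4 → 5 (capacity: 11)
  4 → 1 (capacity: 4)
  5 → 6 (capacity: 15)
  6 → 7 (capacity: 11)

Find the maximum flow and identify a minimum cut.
Max flow = 17, Min cut edges: (2,3), (6,7)

Maximum flow: 17
Minimum cut: (2,3), (6,7)
Partition: S = [0, 1, 2, 4, 5, 6], T = [3, 7]

Max-flow min-cut theorem verified: both equal 17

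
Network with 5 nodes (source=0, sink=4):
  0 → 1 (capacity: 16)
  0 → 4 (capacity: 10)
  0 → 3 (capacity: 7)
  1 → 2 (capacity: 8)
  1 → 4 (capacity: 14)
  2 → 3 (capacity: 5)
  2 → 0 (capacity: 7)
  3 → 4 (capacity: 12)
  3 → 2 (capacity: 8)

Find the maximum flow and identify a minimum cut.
Max flow = 33, Min cut edges: (0,1), (0,4), (0,3)

Maximum flow: 33
Minimum cut: (0,1), (0,4), (0,3)
Partition: S = [0], T = [1, 2, 3, 4]

Max-flow min-cut theorem verified: both equal 33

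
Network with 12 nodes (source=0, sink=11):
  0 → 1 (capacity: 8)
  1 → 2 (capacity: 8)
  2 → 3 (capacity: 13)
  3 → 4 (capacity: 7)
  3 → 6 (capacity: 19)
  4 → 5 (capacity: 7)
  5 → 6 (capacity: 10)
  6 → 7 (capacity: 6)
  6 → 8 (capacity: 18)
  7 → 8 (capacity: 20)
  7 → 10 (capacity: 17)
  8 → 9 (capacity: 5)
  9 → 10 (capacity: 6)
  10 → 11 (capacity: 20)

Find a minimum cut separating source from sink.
Min cut value = 8, edges: (1,2)

Min cut value: 8
Partition: S = [0, 1], T = [2, 3, 4, 5, 6, 7, 8, 9, 10, 11]
Cut edges: (1,2)

By max-flow min-cut theorem, max flow = min cut = 8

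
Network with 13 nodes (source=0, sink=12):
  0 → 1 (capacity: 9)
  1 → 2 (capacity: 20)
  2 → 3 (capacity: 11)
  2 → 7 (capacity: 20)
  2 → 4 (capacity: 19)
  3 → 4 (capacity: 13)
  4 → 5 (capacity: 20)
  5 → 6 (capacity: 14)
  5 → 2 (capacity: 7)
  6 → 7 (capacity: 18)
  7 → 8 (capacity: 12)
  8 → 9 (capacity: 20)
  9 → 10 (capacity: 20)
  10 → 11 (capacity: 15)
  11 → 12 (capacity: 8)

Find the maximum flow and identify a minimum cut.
Max flow = 8, Min cut edges: (11,12)

Maximum flow: 8
Minimum cut: (11,12)
Partition: S = [0, 1, 2, 3, 4, 5, 6, 7, 8, 9, 10, 11], T = [12]

Max-flow min-cut theorem verified: both equal 8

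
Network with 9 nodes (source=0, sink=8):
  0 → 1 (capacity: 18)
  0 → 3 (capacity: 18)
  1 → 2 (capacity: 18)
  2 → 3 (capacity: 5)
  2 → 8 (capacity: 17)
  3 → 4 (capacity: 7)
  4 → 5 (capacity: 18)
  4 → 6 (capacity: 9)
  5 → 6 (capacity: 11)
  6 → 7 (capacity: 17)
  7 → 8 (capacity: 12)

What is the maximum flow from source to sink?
Maximum flow = 24

Max flow: 24

Flow assignment:
  0 → 1: 17/18
  0 → 3: 7/18
  1 → 2: 17/18
  2 → 8: 17/17
  3 → 4: 7/7
  4 → 6: 7/9
  6 → 7: 7/17
  7 → 8: 7/12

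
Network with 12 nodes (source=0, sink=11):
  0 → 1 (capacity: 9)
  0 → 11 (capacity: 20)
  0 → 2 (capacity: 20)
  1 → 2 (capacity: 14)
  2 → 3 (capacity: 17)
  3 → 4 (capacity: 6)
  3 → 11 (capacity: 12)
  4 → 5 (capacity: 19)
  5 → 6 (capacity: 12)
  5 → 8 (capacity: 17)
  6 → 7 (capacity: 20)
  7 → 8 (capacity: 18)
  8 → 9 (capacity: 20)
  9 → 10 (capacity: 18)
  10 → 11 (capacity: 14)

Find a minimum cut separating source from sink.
Min cut value = 37, edges: (0,11), (2,3)

Min cut value: 37
Partition: S = [0, 1, 2], T = [3, 4, 5, 6, 7, 8, 9, 10, 11]
Cut edges: (0,11), (2,3)

By max-flow min-cut theorem, max flow = min cut = 37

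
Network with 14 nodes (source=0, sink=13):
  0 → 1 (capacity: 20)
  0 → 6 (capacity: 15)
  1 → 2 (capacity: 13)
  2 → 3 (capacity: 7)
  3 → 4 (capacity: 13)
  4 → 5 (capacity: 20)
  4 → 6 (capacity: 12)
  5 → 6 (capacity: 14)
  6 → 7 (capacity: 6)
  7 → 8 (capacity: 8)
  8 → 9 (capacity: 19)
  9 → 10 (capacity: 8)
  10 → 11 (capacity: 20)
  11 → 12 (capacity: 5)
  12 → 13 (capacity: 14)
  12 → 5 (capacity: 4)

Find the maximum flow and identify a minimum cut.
Max flow = 5, Min cut edges: (11,12)

Maximum flow: 5
Minimum cut: (11,12)
Partition: S = [0, 1, 2, 3, 4, 5, 6, 7, 8, 9, 10, 11], T = [12, 13]

Max-flow min-cut theorem verified: both equal 5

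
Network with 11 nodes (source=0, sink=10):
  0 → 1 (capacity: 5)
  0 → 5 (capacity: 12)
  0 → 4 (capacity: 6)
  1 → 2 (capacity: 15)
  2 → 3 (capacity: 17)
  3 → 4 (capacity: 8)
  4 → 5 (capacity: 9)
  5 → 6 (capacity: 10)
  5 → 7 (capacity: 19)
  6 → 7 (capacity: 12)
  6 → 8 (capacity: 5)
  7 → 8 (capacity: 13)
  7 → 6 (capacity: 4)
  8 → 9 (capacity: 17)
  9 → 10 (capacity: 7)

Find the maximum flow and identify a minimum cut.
Max flow = 7, Min cut edges: (9,10)

Maximum flow: 7
Minimum cut: (9,10)
Partition: S = [0, 1, 2, 3, 4, 5, 6, 7, 8, 9], T = [10]

Max-flow min-cut theorem verified: both equal 7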